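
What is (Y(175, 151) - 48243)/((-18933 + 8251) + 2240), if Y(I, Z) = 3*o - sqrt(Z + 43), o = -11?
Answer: 2682/469 + sqrt(194)/8442 ≈ 5.7202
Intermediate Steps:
Y(I, Z) = -33 - sqrt(43 + Z) (Y(I, Z) = 3*(-11) - sqrt(Z + 43) = -33 - sqrt(43 + Z))
(Y(175, 151) - 48243)/((-18933 + 8251) + 2240) = ((-33 - sqrt(43 + 151)) - 48243)/((-18933 + 8251) + 2240) = ((-33 - sqrt(194)) - 48243)/(-10682 + 2240) = (-48276 - sqrt(194))/(-8442) = (-48276 - sqrt(194))*(-1/8442) = 2682/469 + sqrt(194)/8442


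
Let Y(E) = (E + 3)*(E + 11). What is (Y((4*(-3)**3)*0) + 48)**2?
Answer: 6561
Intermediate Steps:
Y(E) = (3 + E)*(11 + E)
(Y((4*(-3)**3)*0) + 48)**2 = ((33 + ((4*(-3)**3)*0)**2 + 14*((4*(-3)**3)*0)) + 48)**2 = ((33 + ((4*(-27))*0)**2 + 14*((4*(-27))*0)) + 48)**2 = ((33 + (-108*0)**2 + 14*(-108*0)) + 48)**2 = ((33 + 0**2 + 14*0) + 48)**2 = ((33 + 0 + 0) + 48)**2 = (33 + 48)**2 = 81**2 = 6561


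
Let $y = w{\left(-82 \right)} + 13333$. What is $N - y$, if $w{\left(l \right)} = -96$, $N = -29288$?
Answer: $-42525$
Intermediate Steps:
$y = 13237$ ($y = -96 + 13333 = 13237$)
$N - y = -29288 - 13237 = -42525$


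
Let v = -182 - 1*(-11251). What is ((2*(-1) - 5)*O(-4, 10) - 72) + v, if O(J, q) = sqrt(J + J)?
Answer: 10997 - 14*I*sqrt(2) ≈ 10997.0 - 19.799*I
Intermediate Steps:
O(J, q) = sqrt(2)*sqrt(J) (O(J, q) = sqrt(2*J) = sqrt(2)*sqrt(J))
v = 11069 (v = -182 + 11251 = 11069)
((2*(-1) - 5)*O(-4, 10) - 72) + v = ((2*(-1) - 5)*(sqrt(2)*sqrt(-4)) - 72) + 11069 = ((-2 - 5)*(sqrt(2)*(2*I)) - 72) + 11069 = (-14*I*sqrt(2) - 72) + 11069 = (-72 - 14*I*sqrt(2)) + 11069 = 10997 - 14*I*sqrt(2)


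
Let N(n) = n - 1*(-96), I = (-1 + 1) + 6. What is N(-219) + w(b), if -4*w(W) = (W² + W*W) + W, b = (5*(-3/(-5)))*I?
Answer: -579/2 ≈ -289.50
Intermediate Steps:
I = 6 (I = 0 + 6 = 6)
b = 18 (b = (5*(-3/(-5)))*6 = (5*(-3*(-⅕)))*6 = (5*(⅗))*6 = 3*6 = 18)
w(W) = -W²/2 - W/4 (w(W) = -((W² + W*W) + W)/4 = -((W² + W²) + W)/4 = -(2*W² + W)/4 = -(W + 2*W²)/4 = -W²/2 - W/4)
N(n) = 96 + n (N(n) = n + 96 = 96 + n)
N(-219) + w(b) = (96 - 219) - ¼*18*(1 + 2*18) = -123 - ¼*18*(1 + 36) = -123 - ¼*18*37 = -123 - 333/2 = -579/2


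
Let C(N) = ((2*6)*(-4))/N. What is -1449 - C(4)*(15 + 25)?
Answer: -969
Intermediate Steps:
C(N) = -48/N (C(N) = (12*(-4))/N = -48/N)
-1449 - C(4)*(15 + 25) = -1449 - (-48/4)*(15 + 25) = -1449 - (-48*1/4)*40 = -1449 - (-12)*40 = -1449 - 1*(-480) = -1449 + 480 = -969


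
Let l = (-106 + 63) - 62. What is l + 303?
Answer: 198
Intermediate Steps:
l = -105 (l = -43 - 62 = -105)
l + 303 = -105 + 303 = 198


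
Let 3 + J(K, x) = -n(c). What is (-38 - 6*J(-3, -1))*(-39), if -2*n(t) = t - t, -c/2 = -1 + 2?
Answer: 780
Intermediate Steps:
c = -2 (c = -2*(-1 + 2) = -2*1 = -2)
n(t) = 0 (n(t) = -(t - t)/2 = -½*0 = 0)
J(K, x) = -3 (J(K, x) = -3 - 1*0 = -3 + 0 = -3)
(-38 - 6*J(-3, -1))*(-39) = (-38 - 6*(-3))*(-39) = (-38 + 18)*(-39) = -20*(-39) = 780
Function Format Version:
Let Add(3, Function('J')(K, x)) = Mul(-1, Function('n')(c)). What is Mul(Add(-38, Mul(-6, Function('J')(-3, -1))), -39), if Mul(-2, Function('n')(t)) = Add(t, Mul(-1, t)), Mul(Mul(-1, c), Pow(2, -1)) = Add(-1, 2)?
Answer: 780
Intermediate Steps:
c = -2 (c = Mul(-2, Add(-1, 2)) = Mul(-2, 1) = -2)
Function('n')(t) = 0 (Function('n')(t) = Mul(Rational(-1, 2), Add(t, Mul(-1, t))) = Mul(Rational(-1, 2), 0) = 0)
Function('J')(K, x) = -3 (Function('J')(K, x) = Add(-3, Mul(-1, 0)) = Add(-3, 0) = -3)
Mul(Add(-38, Mul(-6, Function('J')(-3, -1))), -39) = Mul(Add(-38, Mul(-6, -3)), -39) = Mul(Add(-38, 18), -39) = Mul(-20, -39) = 780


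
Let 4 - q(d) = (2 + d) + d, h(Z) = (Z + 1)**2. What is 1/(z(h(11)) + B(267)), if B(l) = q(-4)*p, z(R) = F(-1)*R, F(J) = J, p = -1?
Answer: -1/154 ≈ -0.0064935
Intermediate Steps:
h(Z) = (1 + Z)**2
z(R) = -R
q(d) = 2 - 2*d (q(d) = 4 - ((2 + d) + d) = 4 - (2 + 2*d) = 4 + (-2 - 2*d) = 2 - 2*d)
B(l) = -10 (B(l) = (2 - 2*(-4))*(-1) = (2 + 8)*(-1) = 10*(-1) = -10)
1/(z(h(11)) + B(267)) = 1/(-(1 + 11)**2 - 10) = 1/(-1*12**2 - 10) = 1/(-1*144 - 10) = 1/(-144 - 10) = 1/(-154) = -1/154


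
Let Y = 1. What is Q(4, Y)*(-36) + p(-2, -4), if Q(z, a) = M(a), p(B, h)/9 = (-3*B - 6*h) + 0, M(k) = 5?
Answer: 90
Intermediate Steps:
p(B, h) = -54*h - 27*B (p(B, h) = 9*((-3*B - 6*h) + 0) = 9*((-6*h - 3*B) + 0) = 9*(-6*h - 3*B) = -54*h - 27*B)
Q(z, a) = 5
Q(4, Y)*(-36) + p(-2, -4) = 5*(-36) + (-54*(-4) - 27*(-2)) = -180 + (216 + 54) = -180 + 270 = 90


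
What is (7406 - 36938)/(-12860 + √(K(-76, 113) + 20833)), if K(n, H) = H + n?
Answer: 1651224/718951 + 642*√20870/3594755 ≈ 2.3225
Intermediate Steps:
(7406 - 36938)/(-12860 + √(K(-76, 113) + 20833)) = (7406 - 36938)/(-12860 + √((113 - 76) + 20833)) = -29532/(-12860 + √(37 + 20833)) = -29532/(-12860 + √20870)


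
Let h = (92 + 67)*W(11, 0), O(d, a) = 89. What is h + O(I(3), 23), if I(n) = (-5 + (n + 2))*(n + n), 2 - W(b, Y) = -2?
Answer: 725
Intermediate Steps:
W(b, Y) = 4 (W(b, Y) = 2 - 1*(-2) = 2 + 2 = 4)
I(n) = 2*n*(-3 + n) (I(n) = (-5 + (2 + n))*(2*n) = (-3 + n)*(2*n) = 2*n*(-3 + n))
h = 636 (h = (92 + 67)*4 = 159*4 = 636)
h + O(I(3), 23) = 636 + 89 = 725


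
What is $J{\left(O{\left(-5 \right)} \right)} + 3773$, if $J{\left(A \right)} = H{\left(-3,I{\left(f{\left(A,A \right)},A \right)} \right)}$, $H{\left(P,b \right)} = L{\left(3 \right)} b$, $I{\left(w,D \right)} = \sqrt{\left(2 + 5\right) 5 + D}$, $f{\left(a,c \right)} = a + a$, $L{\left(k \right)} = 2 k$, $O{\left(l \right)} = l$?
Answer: $3773 + 6 \sqrt{30} \approx 3805.9$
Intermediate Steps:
$f{\left(a,c \right)} = 2 a$
$I{\left(w,D \right)} = \sqrt{35 + D}$ ($I{\left(w,D \right)} = \sqrt{7 \cdot 5 + D} = \sqrt{35 + D}$)
$H{\left(P,b \right)} = 6 b$ ($H{\left(P,b \right)} = 2 \cdot 3 b = 6 b$)
$J{\left(A \right)} = 6 \sqrt{35 + A}$
$J{\left(O{\left(-5 \right)} \right)} + 3773 = 6 \sqrt{35 - 5} + 3773 = 6 \sqrt{30} + 3773 = 3773 + 6 \sqrt{30}$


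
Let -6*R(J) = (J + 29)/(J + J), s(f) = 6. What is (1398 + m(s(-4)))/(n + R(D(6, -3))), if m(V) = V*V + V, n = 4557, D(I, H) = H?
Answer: 25920/82039 ≈ 0.31595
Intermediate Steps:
m(V) = V + V² (m(V) = V² + V = V + V²)
R(J) = -(29 + J)/(12*J) (R(J) = -(J + 29)/(6*(J + J)) = -(29 + J)/(6*(2*J)) = -(29 + J)*1/(2*J)/6 = -(29 + J)/(12*J))
(1398 + m(s(-4)))/(n + R(D(6, -3))) = (1398 + 6*(1 + 6))/(4557 + (1/12)*(-29 - 1*(-3))/(-3)) = (1398 + 6*7)/(4557 + (1/12)*(-⅓)*(-29 + 3)) = (1398 + 42)/(4557 + (1/12)*(-⅓)*(-26)) = 1440/(4557 + 13/18) = 1440/(82039/18) = 1440*(18/82039) = 25920/82039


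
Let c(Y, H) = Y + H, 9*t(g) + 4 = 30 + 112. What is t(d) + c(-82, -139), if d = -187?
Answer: -617/3 ≈ -205.67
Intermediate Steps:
t(g) = 46/3 (t(g) = -4/9 + (30 + 112)/9 = -4/9 + (1/9)*142 = -4/9 + 142/9 = 46/3)
c(Y, H) = H + Y
t(d) + c(-82, -139) = 46/3 + (-139 - 82) = 46/3 - 221 = -617/3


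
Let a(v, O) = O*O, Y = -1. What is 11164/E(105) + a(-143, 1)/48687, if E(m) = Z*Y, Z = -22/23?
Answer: 6250729193/535557 ≈ 11671.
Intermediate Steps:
Z = -22/23 (Z = -22*1/23 = -22/23 ≈ -0.95652)
a(v, O) = O**2
E(m) = 22/23 (E(m) = -22/23*(-1) = 22/23)
11164/E(105) + a(-143, 1)/48687 = 11164/(22/23) + 1**2/48687 = 11164*(23/22) + 1*(1/48687) = 128386/11 + 1/48687 = 6250729193/535557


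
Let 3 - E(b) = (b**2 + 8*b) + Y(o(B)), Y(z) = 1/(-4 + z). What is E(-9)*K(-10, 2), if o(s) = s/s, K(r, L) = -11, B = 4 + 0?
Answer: 187/3 ≈ 62.333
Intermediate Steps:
B = 4
o(s) = 1
E(b) = 10/3 - b**2 - 8*b (E(b) = 3 - ((b**2 + 8*b) + 1/(-4 + 1)) = 3 - ((b**2 + 8*b) + 1/(-3)) = 3 - ((b**2 + 8*b) - 1/3) = 3 - (-1/3 + b**2 + 8*b) = 3 + (1/3 - b**2 - 8*b) = 10/3 - b**2 - 8*b)
E(-9)*K(-10, 2) = (10/3 - 1*(-9)**2 - 8*(-9))*(-11) = (10/3 - 1*81 + 72)*(-11) = (10/3 - 81 + 72)*(-11) = -17/3*(-11) = 187/3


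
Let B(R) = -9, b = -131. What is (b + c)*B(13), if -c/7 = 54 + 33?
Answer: 6660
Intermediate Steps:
c = -609 (c = -7*(54 + 33) = -7*87 = -609)
(b + c)*B(13) = (-131 - 609)*(-9) = -740*(-9) = 6660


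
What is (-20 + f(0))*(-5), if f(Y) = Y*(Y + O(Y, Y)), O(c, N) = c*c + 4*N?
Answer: 100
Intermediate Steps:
O(c, N) = c**2 + 4*N
f(Y) = Y*(Y**2 + 5*Y) (f(Y) = Y*(Y + (Y**2 + 4*Y)) = Y*(Y**2 + 5*Y))
(-20 + f(0))*(-5) = (-20 + 0**2*(5 + 0))*(-5) = (-20 + 0*5)*(-5) = (-20 + 0)*(-5) = -20*(-5) = 100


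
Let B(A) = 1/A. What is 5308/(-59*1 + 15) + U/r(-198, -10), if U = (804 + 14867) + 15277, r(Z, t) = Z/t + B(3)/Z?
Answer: 933042233/646811 ≈ 1442.5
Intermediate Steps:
r(Z, t) = 1/(3*Z) + Z/t (r(Z, t) = Z/t + 1/(3*Z) = 1/(3*Z) + Z/t)
U = 30948 (U = 15671 + 15277 = 30948)
5308/(-59*1 + 15) + U/r(-198, -10) = 5308/(-59*1 + 15) + 30948/((1/3)/(-198) - 198/(-10)) = 5308/(-59 + 15) + 30948/((1/3)*(-1/198) - 198*(-1/10)) = 5308/(-44) + 30948/(-1/594 + 99/5) = 5308*(-1/44) + 30948/(58801/2970) = -1327/11 + 30948*(2970/58801) = -1327/11 + 91915560/58801 = 933042233/646811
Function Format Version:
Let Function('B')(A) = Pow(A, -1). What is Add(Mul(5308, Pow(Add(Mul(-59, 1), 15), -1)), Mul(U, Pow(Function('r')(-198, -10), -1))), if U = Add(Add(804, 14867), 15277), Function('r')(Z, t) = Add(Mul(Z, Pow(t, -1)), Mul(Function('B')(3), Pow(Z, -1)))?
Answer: Rational(933042233, 646811) ≈ 1442.5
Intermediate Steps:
Function('r')(Z, t) = Add(Mul(Rational(1, 3), Pow(Z, -1)), Mul(Z, Pow(t, -1))) (Function('r')(Z, t) = Add(Mul(Z, Pow(t, -1)), Mul(Pow(3, -1), Pow(Z, -1))) = Add(Mul(Z, Pow(t, -1)), Mul(Rational(1, 3), Pow(Z, -1))) = Add(Mul(Rational(1, 3), Pow(Z, -1)), Mul(Z, Pow(t, -1))))
U = 30948 (U = Add(15671, 15277) = 30948)
Add(Mul(5308, Pow(Add(Mul(-59, 1), 15), -1)), Mul(U, Pow(Function('r')(-198, -10), -1))) = Add(Mul(5308, Pow(Add(Mul(-59, 1), 15), -1)), Mul(30948, Pow(Add(Mul(Rational(1, 3), Pow(-198, -1)), Mul(-198, Pow(-10, -1))), -1))) = Add(Mul(5308, Pow(Add(-59, 15), -1)), Mul(30948, Pow(Add(Mul(Rational(1, 3), Rational(-1, 198)), Mul(-198, Rational(-1, 10))), -1))) = Add(Mul(5308, Pow(-44, -1)), Mul(30948, Pow(Add(Rational(-1, 594), Rational(99, 5)), -1))) = Add(Mul(5308, Rational(-1, 44)), Mul(30948, Pow(Rational(58801, 2970), -1))) = Add(Rational(-1327, 11), Mul(30948, Rational(2970, 58801))) = Add(Rational(-1327, 11), Rational(91915560, 58801)) = Rational(933042233, 646811)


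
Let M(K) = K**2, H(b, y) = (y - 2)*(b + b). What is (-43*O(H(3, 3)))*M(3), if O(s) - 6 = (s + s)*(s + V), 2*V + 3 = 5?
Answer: -34830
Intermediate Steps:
V = 1 (V = -3/2 + (1/2)*5 = -3/2 + 5/2 = 1)
H(b, y) = 2*b*(-2 + y) (H(b, y) = (-2 + y)*(2*b) = 2*b*(-2 + y))
O(s) = 6 + 2*s*(1 + s) (O(s) = 6 + (s + s)*(s + 1) = 6 + (2*s)*(1 + s) = 6 + 2*s*(1 + s))
(-43*O(H(3, 3)))*M(3) = -43*(6 + 2*(2*3*(-2 + 3)) + 2*(2*3*(-2 + 3))**2)*3**2 = -43*(6 + 2*(2*3*1) + 2*(2*3*1)**2)*9 = -43*(6 + 2*6 + 2*6**2)*9 = -43*(6 + 12 + 2*36)*9 = -43*(6 + 12 + 72)*9 = -43*90*9 = -3870*9 = -34830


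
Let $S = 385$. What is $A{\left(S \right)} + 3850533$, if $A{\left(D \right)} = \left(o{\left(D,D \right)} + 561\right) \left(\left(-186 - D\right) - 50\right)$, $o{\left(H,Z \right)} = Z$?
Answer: $3263067$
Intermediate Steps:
$A{\left(D \right)} = \left(-236 - D\right) \left(561 + D\right)$ ($A{\left(D \right)} = \left(D + 561\right) \left(\left(-186 - D\right) - 50\right) = \left(561 + D\right) \left(-236 - D\right) = \left(-236 - D\right) \left(561 + D\right)$)
$A{\left(S \right)} + 3850533 = \left(-132396 - 385^{2} - 306845\right) + 3850533 = \left(-132396 - 148225 - 306845\right) + 3850533 = -587466 + 3850533 = 3263067$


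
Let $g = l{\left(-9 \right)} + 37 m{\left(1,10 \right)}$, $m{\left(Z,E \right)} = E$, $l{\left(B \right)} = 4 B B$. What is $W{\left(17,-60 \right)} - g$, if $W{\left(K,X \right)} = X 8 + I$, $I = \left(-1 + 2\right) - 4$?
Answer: $-1177$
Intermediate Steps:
$l{\left(B \right)} = 4 B^{2}$
$I = -3$ ($I = 1 - 4 = -3$)
$W{\left(K,X \right)} = -3 + 8 X$ ($W{\left(K,X \right)} = X 8 - 3 = 8 X - 3 = -3 + 8 X$)
$g = 694$ ($g = 4 \left(-9\right)^{2} + 37 \cdot 10 = 4 \cdot 81 + 370 = 324 + 370 = 694$)
$W{\left(17,-60 \right)} - g = \left(-3 + 8 \left(-60\right)\right) - 694 = \left(-3 - 480\right) - 694 = -483 - 694 = -1177$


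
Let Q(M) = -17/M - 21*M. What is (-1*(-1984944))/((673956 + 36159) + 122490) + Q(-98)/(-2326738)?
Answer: 150813212246917/63283620621340 ≈ 2.3831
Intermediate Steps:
Q(M) = -21*M - 17/M
(-1*(-1984944))/((673956 + 36159) + 122490) + Q(-98)/(-2326738) = (-1*(-1984944))/((673956 + 36159) + 122490) + (-21*(-98) - 17/(-98))/(-2326738) = 1984944/(710115 + 122490) + (2058 - 17*(-1/98))*(-1/2326738) = 1984944/832605 + (2058 + 17/98)*(-1/2326738) = 1984944*(1/832605) + (201701/98)*(-1/2326738) = 661648/277535 - 201701/228020324 = 150813212246917/63283620621340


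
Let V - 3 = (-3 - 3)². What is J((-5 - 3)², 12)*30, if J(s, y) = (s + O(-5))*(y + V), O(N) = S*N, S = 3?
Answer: 74970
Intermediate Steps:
O(N) = 3*N
V = 39 (V = 3 + (-3 - 3)² = 3 + (-6)² = 3 + 36 = 39)
J(s, y) = (-15 + s)*(39 + y) (J(s, y) = (s + 3*(-5))*(y + 39) = (s - 15)*(39 + y) = (-15 + s)*(39 + y))
J((-5 - 3)², 12)*30 = (-585 - 15*12 + 39*(-5 - 3)² + (-5 - 3)²*12)*30 = (-585 - 180 + 39*(-8)² + (-8)²*12)*30 = (-585 - 180 + 39*64 + 64*12)*30 = (-585 - 180 + 2496 + 768)*30 = 2499*30 = 74970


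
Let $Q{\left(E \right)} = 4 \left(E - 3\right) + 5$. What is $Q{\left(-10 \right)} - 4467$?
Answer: $-4514$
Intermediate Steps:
$Q{\left(E \right)} = -7 + 4 E$ ($Q{\left(E \right)} = 4 \left(-3 + E\right) + 5 = \left(-12 + 4 E\right) + 5 = -7 + 4 E$)
$Q{\left(-10 \right)} - 4467 = \left(-7 + 4 \left(-10\right)\right) - 4467 = \left(-7 - 40\right) - 4467 = -47 - 4467 = -4514$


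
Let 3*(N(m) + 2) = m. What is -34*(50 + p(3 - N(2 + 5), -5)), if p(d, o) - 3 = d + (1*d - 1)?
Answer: -5848/3 ≈ -1949.3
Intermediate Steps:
N(m) = -2 + m/3
p(d, o) = 2 + 2*d (p(d, o) = 3 + (d + (1*d - 1)) = 3 + (d + (d - 1)) = 3 + (d + (-1 + d)) = 3 + (-1 + 2*d) = 2 + 2*d)
-34*(50 + p(3 - N(2 + 5), -5)) = -34*(50 + (2 + 2*(3 - (-2 + (2 + 5)/3)))) = -34*(50 + (2 + 2*(3 - (-2 + (⅓)*7)))) = -34*(50 + (2 + 2*(3 - (-2 + 7/3)))) = -34*(50 + (2 + 2*(3 - 1*⅓))) = -34*(50 + (2 + 2*(3 - ⅓))) = -34*(50 + (2 + 2*(8/3))) = -34*(50 + (2 + 16/3)) = -34*(50 + 22/3) = -34*172/3 = -5848/3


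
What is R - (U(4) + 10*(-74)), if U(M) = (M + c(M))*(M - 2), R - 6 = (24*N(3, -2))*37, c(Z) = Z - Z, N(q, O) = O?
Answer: -1038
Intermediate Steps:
c(Z) = 0
R = -1770 (R = 6 + (24*(-2))*37 = 6 - 48*37 = 6 - 1776 = -1770)
U(M) = M*(-2 + M) (U(M) = (M + 0)*(M - 2) = M*(-2 + M))
R - (U(4) + 10*(-74)) = -1770 - (4*(-2 + 4) + 10*(-74)) = -1770 - (4*2 - 740) = -1770 - (8 - 740) = -1770 - 1*(-732) = -1770 + 732 = -1038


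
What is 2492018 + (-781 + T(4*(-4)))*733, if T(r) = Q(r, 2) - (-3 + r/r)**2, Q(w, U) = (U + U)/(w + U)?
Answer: 13414825/7 ≈ 1.9164e+6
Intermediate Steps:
Q(w, U) = 2*U/(U + w) (Q(w, U) = (2*U)/(U + w) = 2*U/(U + w))
T(r) = -4 + 4/(2 + r) (T(r) = 2*2/(2 + r) - (-3 + r/r)**2 = 4/(2 + r) - (-3 + 1)**2 = 4/(2 + r) - 1*(-2)**2 = 4/(2 + r) - 1*4 = 4/(2 + r) - 4 = -4 + 4/(2 + r))
2492018 + (-781 + T(4*(-4)))*733 = 2492018 + (-781 + 4*(-1 - 4*(-4))/(2 + 4*(-4)))*733 = 2492018 + (-781 + 4*(-1 - 1*(-16))/(2 - 16))*733 = 2492018 + (-781 + 4*(-1 + 16)/(-14))*733 = 2492018 + (-781 + 4*(-1/14)*15)*733 = 2492018 + (-781 - 30/7)*733 = 2492018 - 5497/7*733 = 2492018 - 4029301/7 = 13414825/7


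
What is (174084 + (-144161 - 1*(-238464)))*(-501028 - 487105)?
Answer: -265202051471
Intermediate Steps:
(174084 + (-144161 - 1*(-238464)))*(-501028 - 487105) = (174084 + (-144161 + 238464))*(-988133) = (174084 + 94303)*(-988133) = 268387*(-988133) = -265202051471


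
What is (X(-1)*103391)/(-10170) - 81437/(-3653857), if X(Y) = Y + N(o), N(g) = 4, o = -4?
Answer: -377499857657/12386575230 ≈ -30.477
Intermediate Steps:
X(Y) = 4 + Y (X(Y) = Y + 4 = 4 + Y)
(X(-1)*103391)/(-10170) - 81437/(-3653857) = ((4 - 1)*103391)/(-10170) - 81437/(-3653857) = (3*103391)*(-1/10170) - 81437*(-1/3653857) = 310173*(-1/10170) + 81437/3653857 = -103391/3390 + 81437/3653857 = -377499857657/12386575230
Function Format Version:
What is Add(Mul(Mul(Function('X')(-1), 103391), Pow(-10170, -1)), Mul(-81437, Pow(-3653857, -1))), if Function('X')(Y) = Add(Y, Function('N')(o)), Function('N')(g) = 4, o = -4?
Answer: Rational(-377499857657, 12386575230) ≈ -30.477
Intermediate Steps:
Function('X')(Y) = Add(4, Y) (Function('X')(Y) = Add(Y, 4) = Add(4, Y))
Add(Mul(Mul(Function('X')(-1), 103391), Pow(-10170, -1)), Mul(-81437, Pow(-3653857, -1))) = Add(Mul(Mul(Add(4, -1), 103391), Pow(-10170, -1)), Mul(-81437, Pow(-3653857, -1))) = Add(Mul(Mul(3, 103391), Rational(-1, 10170)), Mul(-81437, Rational(-1, 3653857))) = Add(Mul(310173, Rational(-1, 10170)), Rational(81437, 3653857)) = Add(Rational(-103391, 3390), Rational(81437, 3653857)) = Rational(-377499857657, 12386575230)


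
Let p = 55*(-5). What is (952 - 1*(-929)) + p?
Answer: 1606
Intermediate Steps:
p = -275
(952 - 1*(-929)) + p = (952 - 1*(-929)) - 275 = (952 + 929) - 275 = 1881 - 275 = 1606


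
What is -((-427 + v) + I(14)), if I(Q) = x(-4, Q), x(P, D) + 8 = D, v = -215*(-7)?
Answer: -1084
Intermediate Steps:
v = 1505
x(P, D) = -8 + D
I(Q) = -8 + Q
-((-427 + v) + I(14)) = -((-427 + 1505) + (-8 + 14)) = -(1078 + 6) = -1*1084 = -1084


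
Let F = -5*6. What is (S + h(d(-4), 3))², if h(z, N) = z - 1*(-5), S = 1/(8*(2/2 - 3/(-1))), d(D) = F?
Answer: 638401/1024 ≈ 623.44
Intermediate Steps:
F = -30
d(D) = -30
S = 1/32 (S = 1/(8*(2*(½) - 3*(-1))) = 1/(8*(1 + 3)) = 1/(8*4) = 1/32 ≈ 0.031250)
h(z, N) = 5 + z (h(z, N) = z + 5 = 5 + z)
(S + h(d(-4), 3))² = (1/32 + (5 - 30))² = (1/32 - 25)² = (-799/32)² = 638401/1024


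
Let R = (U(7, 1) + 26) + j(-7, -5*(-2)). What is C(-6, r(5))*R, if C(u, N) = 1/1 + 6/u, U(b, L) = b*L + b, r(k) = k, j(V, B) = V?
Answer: 0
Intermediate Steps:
U(b, L) = b + L*b (U(b, L) = L*b + b = b + L*b)
C(u, N) = 1 + 6/u (C(u, N) = 1*1 + 6/u = 1 + 6/u)
R = 33 (R = (7*(1 + 1) + 26) - 7 = (7*2 + 26) - 7 = (14 + 26) - 7 = 40 - 7 = 33)
C(-6, r(5))*R = ((6 - 6)/(-6))*33 = -⅙*0*33 = 0*33 = 0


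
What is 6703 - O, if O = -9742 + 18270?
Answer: -1825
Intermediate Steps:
O = 8528
6703 - O = 6703 - 1*8528 = 6703 - 8528 = -1825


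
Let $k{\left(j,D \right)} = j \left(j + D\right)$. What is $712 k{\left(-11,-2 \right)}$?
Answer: $101816$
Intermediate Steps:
$k{\left(j,D \right)} = j \left(D + j\right)$
$712 k{\left(-11,-2 \right)} = 712 \left(- 11 \left(-2 - 11\right)\right) = 712 \left(\left(-11\right) \left(-13\right)\right) = 712 \cdot 143 = 101816$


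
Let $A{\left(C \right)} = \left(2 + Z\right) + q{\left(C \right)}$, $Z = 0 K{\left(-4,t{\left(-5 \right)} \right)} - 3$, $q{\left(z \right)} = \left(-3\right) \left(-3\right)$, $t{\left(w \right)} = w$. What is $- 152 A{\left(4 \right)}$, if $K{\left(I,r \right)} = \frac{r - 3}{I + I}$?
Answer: $-1216$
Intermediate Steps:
$K{\left(I,r \right)} = \frac{-3 + r}{2 I}$
$q{\left(z \right)} = 9$
$Z = -3$ ($Z = 0 \frac{-3 - 5}{2 \left(-4\right)} - 3 = 0 \cdot \frac{1}{2} \left(- \frac{1}{4}\right) \left(-8\right) - 3 = 0 \cdot 1 - 3 = 0 - 3 = -3$)
$A{\left(C \right)} = 8$ ($A{\left(C \right)} = \left(2 - 3\right) + 9 = -1 + 9 = 8$)
$- 152 A{\left(4 \right)} = \left(-152\right) 8 = -1216$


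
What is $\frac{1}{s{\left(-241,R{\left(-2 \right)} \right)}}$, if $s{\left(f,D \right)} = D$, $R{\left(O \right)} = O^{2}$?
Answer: $\frac{1}{4} \approx 0.25$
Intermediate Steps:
$\frac{1}{s{\left(-241,R{\left(-2 \right)} \right)}} = \frac{1}{\left(-2\right)^{2}} = \frac{1}{4}$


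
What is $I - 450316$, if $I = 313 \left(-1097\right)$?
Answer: $-793677$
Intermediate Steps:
$I = -343361$
$I - 450316 = -343361 - 450316 = -793677$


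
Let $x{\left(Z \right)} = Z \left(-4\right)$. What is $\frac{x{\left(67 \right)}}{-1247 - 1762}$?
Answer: $\frac{268}{3009} \approx 0.089066$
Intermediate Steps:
$x{\left(Z \right)} = - 4 Z$
$\frac{x{\left(67 \right)}}{-1247 - 1762} = \frac{\left(-4\right) 67}{-1247 - 1762} = - \frac{268}{-1247 - 1762} = - \frac{268}{-3009} = \left(-268\right) \left(- \frac{1}{3009}\right) = \frac{268}{3009}$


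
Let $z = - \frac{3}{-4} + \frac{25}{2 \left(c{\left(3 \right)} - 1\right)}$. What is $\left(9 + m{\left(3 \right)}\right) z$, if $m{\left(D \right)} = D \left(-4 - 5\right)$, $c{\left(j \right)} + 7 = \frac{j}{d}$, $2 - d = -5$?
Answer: $\frac{1719}{106} \approx 16.217$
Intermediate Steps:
$d = 7$ ($d = 2 - -5 = 2 + 5 = 7$)
$c{\left(j \right)} = -7 + \frac{j}{7}$
$m{\left(D \right)} = - 9 D$ ($m{\left(D \right)} = D \left(-9\right) = - 9 D$)
$z = - \frac{191}{212}$ ($z = - \frac{3}{-4} + \frac{25}{2 \left(\left(-7 + \frac{1}{7} \cdot 3\right) - 1\right)} = \left(-3\right) \left(- \frac{1}{4}\right) + \frac{25}{2 \left(\left(-7 + \frac{3}{7}\right) - 1\right)} = \frac{3}{4} + \frac{25}{2 \left(- \frac{46}{7} - 1\right)} = \frac{3}{4} + \frac{25}{2 \left(- \frac{53}{7}\right)} = \frac{3}{4} + \frac{25}{- \frac{106}{7}} = \frac{3}{4} + 25 \left(- \frac{7}{106}\right) = \frac{3}{4} - \frac{175}{106} = - \frac{191}{212} \approx -0.90094$)
$\left(9 + m{\left(3 \right)}\right) z = \left(9 - 27\right) \left(- \frac{191}{212}\right) = \left(-18\right) \left(- \frac{191}{212}\right) = \frac{1719}{106}$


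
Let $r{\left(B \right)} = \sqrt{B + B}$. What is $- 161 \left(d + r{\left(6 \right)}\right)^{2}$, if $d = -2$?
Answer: $-2576 + 1288 \sqrt{3} \approx -345.12$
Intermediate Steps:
$r{\left(B \right)} = \sqrt{2} \sqrt{B}$ ($r{\left(B \right)} = \sqrt{2 B} = \sqrt{2} \sqrt{B}$)
$- 161 \left(d + r{\left(6 \right)}\right)^{2} = - 161 \left(-2 + \sqrt{2} \sqrt{6}\right)^{2} = - 161 \left(-2 + 2 \sqrt{3}\right)^{2}$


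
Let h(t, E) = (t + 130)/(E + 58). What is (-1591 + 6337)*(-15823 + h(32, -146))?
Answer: -1652303289/22 ≈ -7.5105e+7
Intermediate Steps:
h(t, E) = (130 + t)/(58 + E)
(-1591 + 6337)*(-15823 + h(32, -146)) = (-1591 + 6337)*(-15823 + (130 + 32)/(58 - 146)) = 4746*(-15823 + 162/(-88)) = 4746*(-15823 - 1/88*162) = 4746*(-15823 - 81/44) = 4746*(-696293/44) = -1652303289/22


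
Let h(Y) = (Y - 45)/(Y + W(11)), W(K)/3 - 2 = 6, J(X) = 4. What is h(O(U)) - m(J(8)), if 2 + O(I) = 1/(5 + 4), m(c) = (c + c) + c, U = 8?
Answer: -2810/199 ≈ -14.121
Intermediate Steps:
W(K) = 24 (W(K) = 6 + 3*6 = 6 + 18 = 24)
m(c) = 3*c (m(c) = 2*c + c = 3*c)
O(I) = -17/9 (O(I) = -2 + 1/(5 + 4) = -2 + 1/9 = -17/9)
h(Y) = (-45 + Y)/(24 + Y) (h(Y) = (Y - 45)/(Y + 24) = (-45 + Y)/(24 + Y))
h(O(U)) - m(J(8)) = (-45 - 17/9)/(24 - 17/9) - 3*4 = -422/9/(199/9) - 1*12 = (9/199)*(-422/9) - 12 = -422/199 - 12 = -2810/199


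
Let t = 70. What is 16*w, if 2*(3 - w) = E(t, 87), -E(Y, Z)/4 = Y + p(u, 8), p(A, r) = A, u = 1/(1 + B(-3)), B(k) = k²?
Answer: 11456/5 ≈ 2291.2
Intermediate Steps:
u = ⅒ (u = 1/(1 + (-3)²) = 1/(1 + 9) = 1/10 = ⅒ ≈ 0.10000)
E(Y, Z) = -⅖ - 4*Y (E(Y, Z) = -4*(Y + ⅒) = -4*(⅒ + Y) = -⅖ - 4*Y)
w = 716/5 (w = 3 - (-⅖ - 4*70)/2 = 3 - (-⅖ - 280)/2 = 3 - ½*(-1402/5) = 3 + 701/5 = 716/5 ≈ 143.20)
16*w = 16*(716/5) = 11456/5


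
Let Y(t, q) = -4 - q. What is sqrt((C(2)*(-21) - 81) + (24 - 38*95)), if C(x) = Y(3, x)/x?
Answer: 2*I*sqrt(901) ≈ 60.033*I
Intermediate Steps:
C(x) = (-4 - x)/x
sqrt((C(2)*(-21) - 81) + (24 - 38*95)) = sqrt((((-4 - 1*2)/2)*(-21) - 81) + (24 - 38*95)) = sqrt((((-4 - 2)/2)*(-21) - 81) + (24 - 3610)) = sqrt((((1/2)*(-6))*(-21) - 81) - 3586) = sqrt((-3*(-21) - 81) - 3586) = sqrt((63 - 81) - 3586) = sqrt(-18 - 3586) = sqrt(-3604) = 2*I*sqrt(901)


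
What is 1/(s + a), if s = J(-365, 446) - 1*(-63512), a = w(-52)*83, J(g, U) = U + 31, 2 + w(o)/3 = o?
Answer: 1/50543 ≈ 1.9785e-5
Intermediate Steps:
w(o) = -6 + 3*o
J(g, U) = 31 + U
a = -13446 (a = (-6 + 3*(-52))*83 = (-6 - 156)*83 = -162*83 = -13446)
s = 63989 (s = (31 + 446) - 1*(-63512) = 477 + 63512 = 63989)
1/(s + a) = 1/(63989 - 13446) = 1/50543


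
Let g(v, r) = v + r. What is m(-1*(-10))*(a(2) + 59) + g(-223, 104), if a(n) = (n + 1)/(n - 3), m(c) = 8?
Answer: 329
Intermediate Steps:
a(n) = (1 + n)/(-3 + n)
g(v, r) = r + v
m(-1*(-10))*(a(2) + 59) + g(-223, 104) = 8*((1 + 2)/(-3 + 2) + 59) + (104 - 223) = 8*(3/(-1) + 59) - 119 = 8*(-1*3 + 59) - 119 = 8*(-3 + 59) - 119 = 8*56 - 119 = 448 - 119 = 329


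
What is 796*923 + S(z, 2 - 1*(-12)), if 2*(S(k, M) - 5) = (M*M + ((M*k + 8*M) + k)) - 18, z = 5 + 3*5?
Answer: 735008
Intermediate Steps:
z = 20 (z = 5 + 15 = 20)
S(k, M) = -4 + k/2 + M**2/2 + 4*M + M*k/2 (S(k, M) = 5 + ((M*M + ((M*k + 8*M) + k)) - 18)/2 = 5 + ((M**2 + ((8*M + M*k) + k)) - 18)/2 = 5 + ((M**2 + (k + 8*M + M*k)) - 18)/2 = 5 + ((k + M**2 + 8*M + M*k) - 18)/2 = 5 + (-18 + k + M**2 + 8*M + M*k)/2 = 5 + (-9 + k/2 + M**2/2 + 4*M + M*k/2) = -4 + k/2 + M**2/2 + 4*M + M*k/2)
796*923 + S(z, 2 - 1*(-12)) = 796*923 + (-4 + (1/2)*20 + (2 - 1*(-12))**2/2 + 4*(2 - 1*(-12)) + (1/2)*(2 - 1*(-12))*20) = 734708 + (-4 + 10 + (2 + 12)**2/2 + 4*(2 + 12) + (1/2)*(2 + 12)*20) = 734708 + (-4 + 10 + (1/2)*14**2 + 4*14 + (1/2)*14*20) = 734708 + (-4 + 10 + (1/2)*196 + 56 + 140) = 734708 + (-4 + 10 + 98 + 56 + 140) = 734708 + 300 = 735008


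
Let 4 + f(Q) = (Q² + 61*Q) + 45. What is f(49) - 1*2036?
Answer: 3395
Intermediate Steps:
f(Q) = 41 + Q² + 61*Q (f(Q) = -4 + ((Q² + 61*Q) + 45) = -4 + (45 + Q² + 61*Q) = 41 + Q² + 61*Q)
f(49) - 1*2036 = (41 + 49² + 61*49) - 1*2036 = (41 + 2401 + 2989) - 2036 = 5431 - 2036 = 3395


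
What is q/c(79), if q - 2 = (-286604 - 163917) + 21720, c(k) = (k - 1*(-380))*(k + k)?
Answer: -142933/24174 ≈ -5.9127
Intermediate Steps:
c(k) = 2*k*(380 + k) (c(k) = (k + 380)*(2*k) = (380 + k)*(2*k) = 2*k*(380 + k))
q = -428799 (q = 2 + ((-286604 - 163917) + 21720) = 2 + (-450521 + 21720) = 2 - 428801 = -428799)
q/c(79) = -428799*1/(158*(380 + 79)) = -428799/(2*79*459) = -428799/72522 = -428799*1/72522 = -142933/24174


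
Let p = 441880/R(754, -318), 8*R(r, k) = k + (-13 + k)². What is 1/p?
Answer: 109243/3535040 ≈ 0.030903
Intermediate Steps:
R(r, k) = k/8 + (-13 + k)²/8 (R(r, k) = (k + (-13 + k)²)/8 = k/8 + (-13 + k)²/8)
p = 3535040/109243 (p = 441880/((⅛)*(-318) + (-13 - 318)²/8) = 441880/(-159/4 + (⅛)*(-331)²) = 441880/(-159/4 + (⅛)*109561) = 441880/(-159/4 + 109561/8) = 441880/(109243/8) = 441880*(8/109243) = 3535040/109243 ≈ 32.359)
1/p = 1/(3535040/109243) = 109243/3535040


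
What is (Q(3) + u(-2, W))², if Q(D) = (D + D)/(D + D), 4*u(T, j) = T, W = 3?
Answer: ¼ ≈ 0.25000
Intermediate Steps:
u(T, j) = T/4
Q(D) = 1 (Q(D) = (2*D)/((2*D)) = (2*D)*(1/(2*D)) = 1)
(Q(3) + u(-2, W))² = (1 + (¼)*(-2))² = (1 - ½)² = (½)² = ¼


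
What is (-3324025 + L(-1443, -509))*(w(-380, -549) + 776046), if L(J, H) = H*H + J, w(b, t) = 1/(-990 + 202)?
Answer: -1875170001185589/788 ≈ -2.3797e+12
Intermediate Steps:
w(b, t) = -1/788 (w(b, t) = 1/(-788) = -1/788)
L(J, H) = J + H² (L(J, H) = H² + J = J + H²)
(-3324025 + L(-1443, -509))*(w(-380, -549) + 776046) = (-3324025 + (-1443 + (-509)²))*(-1/788 + 776046) = (-3324025 + (-1443 + 259081))*(611524247/788) = (-3324025 + 257638)*(611524247/788) = -3066387*611524247/788 = -1875170001185589/788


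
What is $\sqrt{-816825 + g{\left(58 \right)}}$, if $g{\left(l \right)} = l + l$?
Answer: $i \sqrt{816709} \approx 903.72 i$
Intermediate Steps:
$g{\left(l \right)} = 2 l$
$\sqrt{-816825 + g{\left(58 \right)}} = \sqrt{-816825 + 2 \cdot 58} = \sqrt{-816825 + 116} = \sqrt{-816709} = i \sqrt{816709}$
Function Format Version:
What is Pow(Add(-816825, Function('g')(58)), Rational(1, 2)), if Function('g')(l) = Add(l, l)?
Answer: Mul(I, Pow(816709, Rational(1, 2))) ≈ Mul(903.72, I)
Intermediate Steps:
Function('g')(l) = Mul(2, l)
Pow(Add(-816825, Function('g')(58)), Rational(1, 2)) = Pow(Add(-816825, Mul(2, 58)), Rational(1, 2)) = Pow(Add(-816825, 116), Rational(1, 2)) = Pow(-816709, Rational(1, 2)) = Mul(I, Pow(816709, Rational(1, 2)))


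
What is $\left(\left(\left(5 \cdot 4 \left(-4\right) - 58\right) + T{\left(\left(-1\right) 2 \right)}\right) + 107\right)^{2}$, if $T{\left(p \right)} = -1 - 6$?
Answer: $1444$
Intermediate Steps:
$T{\left(p \right)} = -7$ ($T{\left(p \right)} = -1 - 6 = -7$)
$\left(\left(\left(5 \cdot 4 \left(-4\right) - 58\right) + T{\left(\left(-1\right) 2 \right)}\right) + 107\right)^{2} = \left(\left(\left(5 \cdot 4 \left(-4\right) - 58\right) - 7\right) + 107\right)^{2} = \left(\left(\left(20 \left(-4\right) - 58\right) - 7\right) + 107\right)^{2} = \left(\left(\left(-80 - 58\right) - 7\right) + 107\right)^{2} = \left(\left(-138 - 7\right) + 107\right)^{2} = \left(-145 + 107\right)^{2} = \left(-38\right)^{2} = 1444$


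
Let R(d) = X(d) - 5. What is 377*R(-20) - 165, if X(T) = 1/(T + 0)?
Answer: -41377/20 ≈ -2068.9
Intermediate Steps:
X(T) = 1/T
R(d) = -5 + 1/d (R(d) = 1/d - 5 = -5 + 1/d)
377*R(-20) - 165 = 377*(-5 + 1/(-20)) - 165 = 377*(-5 - 1/20) - 165 = 377*(-101/20) - 165 = -38077/20 - 165 = -41377/20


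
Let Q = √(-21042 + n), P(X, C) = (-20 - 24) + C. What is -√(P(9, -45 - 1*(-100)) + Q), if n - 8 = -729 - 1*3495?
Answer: -√(11 + I*√25258) ≈ -9.2279 - 8.6113*I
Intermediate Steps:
n = -4216 (n = 8 + (-729 - 1*3495) = 8 + (-729 - 3495) = 8 - 4224 = -4216)
P(X, C) = -44 + C
Q = I*√25258 (Q = √(-21042 - 4216) = √(-25258) = I*√25258 ≈ 158.93*I)
-√(P(9, -45 - 1*(-100)) + Q) = -√((-44 + (-45 - 1*(-100))) + I*√25258) = -√((-44 + (-45 + 100)) + I*√25258) = -√((-44 + 55) + I*√25258) = -√(11 + I*√25258)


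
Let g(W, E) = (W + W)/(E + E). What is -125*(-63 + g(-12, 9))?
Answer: 24125/3 ≈ 8041.7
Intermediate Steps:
g(W, E) = W/E (g(W, E) = (2*W)/((2*E)) = (2*W)*(1/(2*E)) = W/E)
-125*(-63 + g(-12, 9)) = -125*(-63 - 12/9) = -125*(-63 - 12*1/9) = -125*(-63 - 4/3) = -125*(-193/3) = 24125/3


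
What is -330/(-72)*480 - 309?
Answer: 1891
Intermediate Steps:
-330/(-72)*480 - 309 = -330*(-1/72)*480 - 309 = (55/12)*480 - 309 = 2200 - 309 = 1891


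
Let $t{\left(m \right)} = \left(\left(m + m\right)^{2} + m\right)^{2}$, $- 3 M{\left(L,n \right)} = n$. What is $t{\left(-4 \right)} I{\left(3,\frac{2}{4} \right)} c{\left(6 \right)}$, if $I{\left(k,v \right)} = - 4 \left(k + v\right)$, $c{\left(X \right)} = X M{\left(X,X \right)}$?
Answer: $604800$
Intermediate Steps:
$M{\left(L,n \right)} = - \frac{n}{3}$
$t{\left(m \right)} = \left(m + 4 m^{2}\right)^{2}$ ($t{\left(m \right)} = \left(\left(2 m\right)^{2} + m\right)^{2} = \left(4 m^{2} + m\right)^{2} = \left(m + 4 m^{2}\right)^{2}$)
$c{\left(X \right)} = - \frac{X^{2}}{3}$ ($c{\left(X \right)} = X \left(- \frac{X}{3}\right) = - \frac{X^{2}}{3}$)
$I{\left(k,v \right)} = - 4 k - 4 v$
$t{\left(-4 \right)} I{\left(3,\frac{2}{4} \right)} c{\left(6 \right)} = \left(-4\right)^{2} \left(1 + 4 \left(-4\right)\right)^{2} \left(\left(-4\right) 3 - 4 \cdot \frac{2}{4}\right) \left(- \frac{6^{2}}{3}\right) = 16 \left(1 - 16\right)^{2} \left(-12 - 4 \cdot 2 \cdot \frac{1}{4}\right) \left(\left(- \frac{1}{3}\right) 36\right) = 16 \left(-15\right)^{2} \left(-12 - 2\right) \left(-12\right) = 16 \cdot 225 \left(-12 - 2\right) \left(-12\right) = 3600 \left(-14\right) \left(-12\right) = \left(-50400\right) \left(-12\right) = 604800$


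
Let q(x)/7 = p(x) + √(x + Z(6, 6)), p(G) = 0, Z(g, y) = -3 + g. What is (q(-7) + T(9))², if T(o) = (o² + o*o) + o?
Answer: 29045 + 4788*I ≈ 29045.0 + 4788.0*I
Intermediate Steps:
T(o) = o + 2*o² (T(o) = (o² + o²) + o = 2*o² + o = o + 2*o²)
q(x) = 7*√(3 + x) (q(x) = 7*(0 + √(x + (-3 + 6))) = 7*(0 + √(x + 3)) = 7*(0 + √(3 + x)) = 7*√(3 + x))
(q(-7) + T(9))² = (7*√(3 - 7) + 9*(1 + 2*9))² = (7*√(-4) + 9*(1 + 18))² = (7*(2*I) + 9*19)² = (14*I + 171)² = (171 + 14*I)²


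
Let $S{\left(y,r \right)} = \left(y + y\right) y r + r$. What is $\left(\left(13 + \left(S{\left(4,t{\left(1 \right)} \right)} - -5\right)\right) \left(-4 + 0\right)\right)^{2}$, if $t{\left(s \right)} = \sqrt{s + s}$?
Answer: $40032 + 19008 \sqrt{2} \approx 66913.0$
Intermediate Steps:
$t{\left(s \right)} = \sqrt{2} \sqrt{s}$ ($t{\left(s \right)} = \sqrt{2 s} = \sqrt{2} \sqrt{s}$)
$S{\left(y,r \right)} = r + 2 r y^{2}$ ($S{\left(y,r \right)} = 2 y y r + r = 2 y^{2} r + r = 2 r y^{2} + r = r + 2 r y^{2}$)
$\left(\left(13 + \left(S{\left(4,t{\left(1 \right)} \right)} - -5\right)\right) \left(-4 + 0\right)\right)^{2} = \left(\left(13 - \left(-5 - \sqrt{2} \sqrt{1} \left(1 + 2 \cdot 4^{2}\right)\right)\right) \left(-4 + 0\right)\right)^{2} = \left(\left(13 + \left(\sqrt{2} \cdot 1 \left(1 + 2 \cdot 16\right) + 5\right)\right) \left(-4\right)\right)^{2} = \left(\left(13 + \left(\sqrt{2} \left(1 + 32\right) + 5\right)\right) \left(-4\right)\right)^{2} = \left(\left(13 + \left(\sqrt{2} \cdot 33 + 5\right)\right) \left(-4\right)\right)^{2} = \left(\left(13 + \left(33 \sqrt{2} + 5\right)\right) \left(-4\right)\right)^{2} = \left(\left(13 + \left(5 + 33 \sqrt{2}\right)\right) \left(-4\right)\right)^{2} = \left(\left(18 + 33 \sqrt{2}\right) \left(-4\right)\right)^{2} = \left(-72 - 132 \sqrt{2}\right)^{2}$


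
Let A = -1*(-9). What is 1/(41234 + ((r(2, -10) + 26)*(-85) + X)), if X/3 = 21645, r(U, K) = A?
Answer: 1/103194 ≈ 9.6905e-6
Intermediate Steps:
A = 9
r(U, K) = 9
X = 64935 (X = 3*21645 = 64935)
1/(41234 + ((r(2, -10) + 26)*(-85) + X)) = 1/(41234 + ((9 + 26)*(-85) + 64935)) = 1/(41234 + (35*(-85) + 64935)) = 1/(41234 + (-2975 + 64935)) = 1/(41234 + 61960) = 1/103194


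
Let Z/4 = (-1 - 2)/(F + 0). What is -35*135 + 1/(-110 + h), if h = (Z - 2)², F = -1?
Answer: -47251/10 ≈ -4725.1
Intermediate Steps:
Z = 12 (Z = 4*((-1 - 2)/(-1 + 0)) = 4*(-3/(-1)) = 4*(-3*(-1)) = 4*3 = 12)
h = 100 (h = (12 - 2)² = 10² = 100)
-35*135 + 1/(-110 + h) = -35*135 + 1/(-110 + 100) = -4725 + 1/(-10) = -4725 - ⅒ = -47251/10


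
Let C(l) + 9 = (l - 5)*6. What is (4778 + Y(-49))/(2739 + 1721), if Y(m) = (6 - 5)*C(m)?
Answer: 889/892 ≈ 0.99664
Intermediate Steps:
C(l) = -39 + 6*l (C(l) = -9 + (l - 5)*6 = -9 + (-5 + l)*6 = -9 + (-30 + 6*l) = -39 + 6*l)
Y(m) = -39 + 6*m (Y(m) = (6 - 5)*(-39 + 6*m) = 1*(-39 + 6*m) = -39 + 6*m)
(4778 + Y(-49))/(2739 + 1721) = (4778 + (-39 + 6*(-49)))/(2739 + 1721) = (4778 + (-39 - 294))/4460 = (4778 - 333)*(1/4460) = 4445*(1/4460) = 889/892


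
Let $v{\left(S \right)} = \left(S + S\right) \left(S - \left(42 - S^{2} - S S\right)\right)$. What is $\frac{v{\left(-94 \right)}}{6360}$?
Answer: $- \frac{412096}{795} \approx -518.36$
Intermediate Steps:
$v{\left(S \right)} = 2 S \left(-42 + S + 2 S^{2}\right)$ ($v{\left(S \right)} = 2 S \left(S + \left(\left(S^{2} + S^{2}\right) - 42\right)\right) = 2 S \left(S + \left(2 S^{2} - 42\right)\right) = 2 S \left(S + \left(-42 + 2 S^{2}\right)\right) = 2 S \left(-42 + S + 2 S^{2}\right)$)
$\frac{v{\left(-94 \right)}}{6360} = \frac{2 \left(-94\right) \left(-42 - 94 + 2 \left(-94\right)^{2}\right)}{6360} = 2 \left(-94\right) \left(-42 - 94 + 2 \cdot 8836\right) \frac{1}{6360} = 2 \left(-94\right) \left(-42 - 94 + 17672\right) \frac{1}{6360} = 2 \left(-94\right) 17536 \cdot \frac{1}{6360} = \left(-3296768\right) \frac{1}{6360} = - \frac{412096}{795}$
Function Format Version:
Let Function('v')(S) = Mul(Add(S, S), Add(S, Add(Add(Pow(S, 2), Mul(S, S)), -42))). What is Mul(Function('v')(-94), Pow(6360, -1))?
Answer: Rational(-412096, 795) ≈ -518.36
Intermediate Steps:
Function('v')(S) = Mul(2, S, Add(-42, S, Mul(2, Pow(S, 2)))) (Function('v')(S) = Mul(Mul(2, S), Add(S, Add(Add(Pow(S, 2), Pow(S, 2)), -42))) = Mul(Mul(2, S), Add(S, Add(Mul(2, Pow(S, 2)), -42))) = Mul(Mul(2, S), Add(S, Add(-42, Mul(2, Pow(S, 2))))) = Mul(Mul(2, S), Add(-42, S, Mul(2, Pow(S, 2)))) = Mul(2, S, Add(-42, S, Mul(2, Pow(S, 2)))))
Mul(Function('v')(-94), Pow(6360, -1)) = Mul(Mul(2, -94, Add(-42, -94, Mul(2, Pow(-94, 2)))), Pow(6360, -1)) = Mul(Mul(2, -94, Add(-42, -94, Mul(2, 8836))), Rational(1, 6360)) = Mul(Mul(2, -94, Add(-42, -94, 17672)), Rational(1, 6360)) = Mul(Mul(2, -94, 17536), Rational(1, 6360)) = Mul(-3296768, Rational(1, 6360)) = Rational(-412096, 795)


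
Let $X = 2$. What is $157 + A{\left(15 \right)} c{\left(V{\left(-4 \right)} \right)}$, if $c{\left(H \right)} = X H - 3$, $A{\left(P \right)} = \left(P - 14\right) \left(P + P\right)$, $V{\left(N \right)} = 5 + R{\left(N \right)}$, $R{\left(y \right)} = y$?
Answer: $127$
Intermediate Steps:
$V{\left(N \right)} = 5 + N$
$A{\left(P \right)} = 2 P \left(-14 + P\right)$ ($A{\left(P \right)} = \left(-14 + P\right) 2 P = 2 P \left(-14 + P\right)$)
$c{\left(H \right)} = -3 + 2 H$ ($c{\left(H \right)} = 2 H - 3 = -3 + 2 H$)
$157 + A{\left(15 \right)} c{\left(V{\left(-4 \right)} \right)} = 157 + 2 \cdot 15 \left(-14 + 15\right) \left(-3 + 2 \left(5 - 4\right)\right) = 157 + 2 \cdot 15 \cdot 1 \left(-3 + 2 \cdot 1\right) = 157 + 30 \left(-3 + 2\right) = 157 + 30 \left(-1\right) = 157 - 30 = 127$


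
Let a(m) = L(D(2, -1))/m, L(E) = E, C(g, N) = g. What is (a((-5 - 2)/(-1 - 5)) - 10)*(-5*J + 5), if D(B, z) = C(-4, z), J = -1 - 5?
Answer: -470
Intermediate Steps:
J = -6
D(B, z) = -4
a(m) = -4/m
(a((-5 - 2)/(-1 - 5)) - 10)*(-5*J + 5) = (-4*(-1 - 5)/(-5 - 2) - 10)*(-5*(-6) + 5) = (-4/((-7/(-6))) - 10)*(30 + 5) = (-4/((-7*(-1/6))) - 10)*35 = (-4/7/6 - 10)*35 = (-4*6/7 - 10)*35 = (-24/7 - 10)*35 = -94/7*35 = -470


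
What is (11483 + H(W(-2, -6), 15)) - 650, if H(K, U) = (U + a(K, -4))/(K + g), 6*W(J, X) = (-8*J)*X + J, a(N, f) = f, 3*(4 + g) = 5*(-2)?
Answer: 769110/71 ≈ 10833.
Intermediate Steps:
g = -22/3 (g = -4 + (5*(-2))/3 = -4 + (1/3)*(-10) = -4 - 10/3 = -22/3 ≈ -7.3333)
W(J, X) = J/6 - 4*J*X/3 (W(J, X) = ((-8*J)*X + J)/6 = (-8*J*X + J)/6 = (J - 8*J*X)/6 = J/6 - 4*J*X/3)
H(K, U) = (-4 + U)/(-22/3 + K) (H(K, U) = (U - 4)/(K - 22/3) = (-4 + U)/(-22/3 + K))
(11483 + H(W(-2, -6), 15)) - 650 = (11483 + 3*(-4 + 15)/(-22 + 3*((1/6)*(-2)*(1 - 8*(-6))))) - 650 = (11483 + 3*11/(-22 + 3*((1/6)*(-2)*(1 + 48)))) - 650 = (11483 + 3*11/(-22 + 3*((1/6)*(-2)*49))) - 650 = (11483 + 3*11/(-22 + 3*(-49/3))) - 650 = (11483 + 3*11/(-22 - 49)) - 650 = (11483 + 3*11/(-71)) - 650 = (11483 + 3*(-1/71)*11) - 650 = (11483 - 33/71) - 650 = 815260/71 - 650 = 769110/71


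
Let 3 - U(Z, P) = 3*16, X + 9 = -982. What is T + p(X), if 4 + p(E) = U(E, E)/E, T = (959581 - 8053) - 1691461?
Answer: -733277522/991 ≈ -7.3994e+5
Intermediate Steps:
X = -991 (X = -9 - 982 = -991)
U(Z, P) = -45 (U(Z, P) = 3 - 3*16 = 3 - 1*48 = 3 - 48 = -45)
T = -739933 (T = 951528 - 1691461 = -739933)
p(E) = -4 - 45/E
T + p(X) = -739933 + (-4 - 45/(-991)) = -739933 + (-4 - 45*(-1/991)) = -739933 + (-4 + 45/991) = -739933 - 3919/991 = -733277522/991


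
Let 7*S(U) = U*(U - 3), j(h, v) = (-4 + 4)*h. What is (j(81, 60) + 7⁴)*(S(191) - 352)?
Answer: 11471292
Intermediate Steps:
j(h, v) = 0 (j(h, v) = 0*h = 0)
S(U) = U*(-3 + U)/7 (S(U) = (U*(U - 3))/7 = (U*(-3 + U))/7 = U*(-3 + U)/7)
(j(81, 60) + 7⁴)*(S(191) - 352) = (0 + 7⁴)*((⅐)*191*(-3 + 191) - 352) = (0 + 2401)*((⅐)*191*188 - 352) = 2401*(35908/7 - 352) = 2401*(33444/7) = 11471292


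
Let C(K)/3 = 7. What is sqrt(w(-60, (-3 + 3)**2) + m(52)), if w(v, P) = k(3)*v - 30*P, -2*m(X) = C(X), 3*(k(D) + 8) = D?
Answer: 3*sqrt(182)/2 ≈ 20.236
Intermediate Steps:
C(K) = 21 (C(K) = 3*7 = 21)
k(D) = -8 + D/3
m(X) = -21/2 (m(X) = -1/2*21 = -21/2)
w(v, P) = -30*P - 7*v (w(v, P) = (-8 + (1/3)*3)*v - 30*P = (-8 + 1)*v - 30*P = -7*v - 30*P = -30*P - 7*v)
sqrt(w(-60, (-3 + 3)**2) + m(52)) = sqrt((-30*(-3 + 3)**2 - 7*(-60)) - 21/2) = sqrt((-30*0**2 + 420) - 21/2) = sqrt((-30*0 + 420) - 21/2) = sqrt((0 + 420) - 21/2) = sqrt(420 - 21/2) = sqrt(819/2) = 3*sqrt(182)/2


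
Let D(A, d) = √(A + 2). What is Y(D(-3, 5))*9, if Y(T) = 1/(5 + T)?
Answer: 45/26 - 9*I/26 ≈ 1.7308 - 0.34615*I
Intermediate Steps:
D(A, d) = √(2 + A)
Y(D(-3, 5))*9 = 9/(5 + √(2 - 3)) = 9/(5 + √(-1)) = 9/(5 + I) = ((5 - I)/26)*9 = 9*(5 - I)/26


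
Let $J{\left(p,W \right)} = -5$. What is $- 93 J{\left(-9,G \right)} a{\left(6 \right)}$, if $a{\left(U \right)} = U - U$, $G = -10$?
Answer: $0$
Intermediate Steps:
$a{\left(U \right)} = 0$
$- 93 J{\left(-9,G \right)} a{\left(6 \right)} = \left(-93\right) \left(-5\right) 0 = 465 \cdot 0 = 0$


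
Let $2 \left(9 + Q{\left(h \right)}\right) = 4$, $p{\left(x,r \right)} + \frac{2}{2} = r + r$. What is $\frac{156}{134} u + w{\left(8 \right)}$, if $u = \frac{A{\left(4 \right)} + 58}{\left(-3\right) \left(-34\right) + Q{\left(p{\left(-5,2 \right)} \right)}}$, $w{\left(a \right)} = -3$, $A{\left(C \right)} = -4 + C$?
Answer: $- \frac{14571}{6365} \approx -2.2892$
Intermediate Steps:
$p{\left(x,r \right)} = -1 + 2 r$ ($p{\left(x,r \right)} = -1 + \left(r + r\right) = -1 + 2 r$)
$Q{\left(h \right)} = -7$ ($Q{\left(h \right)} = -9 + \frac{1}{2} \cdot 4 = -9 + 2 = -7$)
$u = \frac{58}{95}$ ($u = \frac{\left(-4 + 4\right) + 58}{\left(-3\right) \left(-34\right) - 7} = \frac{0 + 58}{102 - 7} = \frac{58}{95} \approx 0.61053$)
$\frac{156}{134} u + w{\left(8 \right)} = \frac{156}{134} \cdot \frac{58}{95} - 3 = 156 \cdot \frac{1}{134} \cdot \frac{58}{95} - 3 = \frac{78}{67} \cdot \frac{58}{95} - 3 = \frac{4524}{6365} - 3 = - \frac{14571}{6365}$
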